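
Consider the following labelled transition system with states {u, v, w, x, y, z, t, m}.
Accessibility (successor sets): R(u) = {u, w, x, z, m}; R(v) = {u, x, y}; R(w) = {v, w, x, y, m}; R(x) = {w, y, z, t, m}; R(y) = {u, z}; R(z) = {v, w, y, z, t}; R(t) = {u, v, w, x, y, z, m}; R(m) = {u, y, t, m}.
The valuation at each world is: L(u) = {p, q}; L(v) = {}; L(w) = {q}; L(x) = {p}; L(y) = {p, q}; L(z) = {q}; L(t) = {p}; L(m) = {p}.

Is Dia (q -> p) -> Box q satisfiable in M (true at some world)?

Yes

Let φ = Dia (q -> p) -> Box q. Evaluate φ at each world:
  u (successors {u, w, x, z, m}): φ is false.
  v (successors {u, x, y}): φ is false.
  w (successors {v, w, x, y, m}): φ is false.
  x (successors {w, y, z, t, m}): φ is false.
  y (successors {u, z}): φ is true.
  z (successors {v, w, y, z, t}): φ is false.
  t (successors {u, v, w, x, y, z, m}): φ is false.
  m (successors {u, y, t, m}): φ is false.
Detail at y (witness):
  At y: Dia (q -> p) is true, Box q is true, so Dia (q -> p) -> Box q is true.
    At y: Dia (q -> p) requires q -> p at some successor in {u, z}.
      q -> p holds at u, so Dia (q -> p) is true at y.
    At y: Box q requires q at every successor {u, z}.
      At u: q is true.
      At z: q is true.
    So Box q is true at y.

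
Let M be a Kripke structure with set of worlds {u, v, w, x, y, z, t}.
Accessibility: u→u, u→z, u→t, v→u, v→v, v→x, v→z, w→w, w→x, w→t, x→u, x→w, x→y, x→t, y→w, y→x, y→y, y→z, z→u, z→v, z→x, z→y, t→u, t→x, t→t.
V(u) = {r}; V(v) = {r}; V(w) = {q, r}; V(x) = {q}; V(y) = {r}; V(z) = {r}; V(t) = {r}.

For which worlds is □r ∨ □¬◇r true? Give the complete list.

u, x

Let φ = □r ∨ □¬◇r. Evaluate φ at each world:
  u (successors {u, z, t}): φ is true.
  v (successors {u, v, x, z}): φ is false.
  w (successors {w, x, t}): φ is false.
  x (successors {u, w, y, t}): φ is true.
  y (successors {w, x, y, z}): φ is false.
  z (successors {u, v, x, y}): φ is false.
  t (successors {u, x, t}): φ is false.
For instance, at u:
  At u: □r is true, □¬◇r is false, so □r ∨ □¬◇r is true.
    At u: □r requires r at every successor {u, z, t}.
      At u: r is true.
      At z: r is true.
      At t: r is true.
    So □r is true at u.
    At u: □¬◇r requires ¬◇r at every successor {u, z, t}.
      ¬◇r fails at u, so □¬◇r is false at u.
Satisfying worlds: {u, x}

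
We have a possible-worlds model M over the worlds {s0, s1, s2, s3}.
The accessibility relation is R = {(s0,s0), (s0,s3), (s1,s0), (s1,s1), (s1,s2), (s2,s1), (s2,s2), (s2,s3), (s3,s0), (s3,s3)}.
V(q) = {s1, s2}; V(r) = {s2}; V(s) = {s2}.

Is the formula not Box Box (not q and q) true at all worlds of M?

Let φ = not Box Box (not q and q). Evaluate φ at each world:
  s0 (successors {s0, s3}): φ is true.
  s1 (successors {s0, s1, s2}): φ is true.
  s2 (successors {s1, s2, s3}): φ is true.
  s3 (successors {s0, s3}): φ is true.
For instance, at s3:
  At s3: Box Box (not q and q) is false, so not Box Box (not q and q) is true.
    At s3: Box Box (not q and q) requires Box (not q and q) at every successor {s0, s3}.
      Box (not q and q) fails at s0, so Box Box (not q and q) is false at s3.

Yes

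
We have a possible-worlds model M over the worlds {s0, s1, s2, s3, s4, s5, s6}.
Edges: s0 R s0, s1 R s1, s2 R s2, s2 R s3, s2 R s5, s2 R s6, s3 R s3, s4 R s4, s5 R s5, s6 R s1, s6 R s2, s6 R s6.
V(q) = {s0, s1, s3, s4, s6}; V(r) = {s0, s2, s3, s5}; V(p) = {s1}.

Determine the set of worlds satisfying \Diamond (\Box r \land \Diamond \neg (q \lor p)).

s2, s5

Let φ = \Diamond (\Box r \land \Diamond \neg (q \lor p)). Evaluate φ at each world:
  s0 (successors {s0}): φ is false.
  s1 (successors {s1}): φ is false.
  s2 (successors {s2, s3, s5, s6}): φ is true.
  s3 (successors {s3}): φ is false.
  s4 (successors {s4}): φ is false.
  s5 (successors {s5}): φ is true.
  s6 (successors {s1, s2, s6}): φ is false.
For instance, at s5:
  At s5: \Diamond (\Box r \land \Diamond \neg (q \lor p)) requires \Box r \land \Diamond \neg (q \lor p) at some successor in {s5}.
    \Box r \land \Diamond \neg (q \lor p) holds at s5, so \Diamond (\Box r \land \Diamond \neg (q \lor p)) is true at s5.
      At s5: \Box r is true, \Diamond \neg (q \lor p) is true, so \Box r \land \Diamond \neg (q \lor p) is true.
Satisfying worlds: {s2, s5}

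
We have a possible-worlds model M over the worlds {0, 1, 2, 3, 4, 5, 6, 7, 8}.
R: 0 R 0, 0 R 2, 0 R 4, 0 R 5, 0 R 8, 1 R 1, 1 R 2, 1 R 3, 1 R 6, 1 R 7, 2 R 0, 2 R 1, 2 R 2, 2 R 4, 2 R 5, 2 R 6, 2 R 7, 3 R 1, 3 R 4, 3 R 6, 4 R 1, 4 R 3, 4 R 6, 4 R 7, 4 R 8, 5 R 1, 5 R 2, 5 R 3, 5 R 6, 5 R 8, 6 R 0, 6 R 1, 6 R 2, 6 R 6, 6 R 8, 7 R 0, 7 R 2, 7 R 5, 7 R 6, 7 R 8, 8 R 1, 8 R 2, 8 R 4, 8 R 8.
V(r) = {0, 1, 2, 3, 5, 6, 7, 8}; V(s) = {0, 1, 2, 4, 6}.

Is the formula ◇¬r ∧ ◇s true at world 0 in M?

Recall that ◇ψ holds at a world iff ψ holds at some accessible world.
At 0: ◇¬r is true, ◇s is true, so ◇¬r ∧ ◇s is true.
  At 0: ◇¬r requires ¬r at some successor in {0, 2, 4, 5, 8}.
    ¬r holds at 4, so ◇¬r is true at 0.
  At 0: ◇s requires s at some successor in {0, 2, 4, 5, 8}.
    s holds at 0, so ◇s is true at 0.

Yes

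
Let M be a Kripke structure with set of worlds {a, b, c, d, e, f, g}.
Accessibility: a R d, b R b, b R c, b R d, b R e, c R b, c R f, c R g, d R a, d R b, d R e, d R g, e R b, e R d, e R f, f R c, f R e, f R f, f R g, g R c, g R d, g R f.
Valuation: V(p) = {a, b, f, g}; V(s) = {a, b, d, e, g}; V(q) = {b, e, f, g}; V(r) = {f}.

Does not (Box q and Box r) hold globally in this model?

Yes

Let φ = not (Box q and Box r). Evaluate φ at each world:
  a (successors {d}): φ is true.
  b (successors {b, c, d, e}): φ is true.
  c (successors {b, f, g}): φ is true.
  d (successors {a, b, e, g}): φ is true.
  e (successors {b, d, f}): φ is true.
  f (successors {c, e, f, g}): φ is true.
  g (successors {c, d, f}): φ is true.
For instance, at c:
  At c: Box q and Box r is false, so not (Box q and Box r) is true.
    At c: Box q is true, Box r is false, so Box q and Box r is false.
      At c: Box q requires q at every successor {b, f, g}.
        At b: q is true.
        At f: q is true.
        At g: q is true.
      So Box q is true at c.
      At c: Box r requires r at every successor {b, f, g}.
        r fails at b, so Box r is false at c.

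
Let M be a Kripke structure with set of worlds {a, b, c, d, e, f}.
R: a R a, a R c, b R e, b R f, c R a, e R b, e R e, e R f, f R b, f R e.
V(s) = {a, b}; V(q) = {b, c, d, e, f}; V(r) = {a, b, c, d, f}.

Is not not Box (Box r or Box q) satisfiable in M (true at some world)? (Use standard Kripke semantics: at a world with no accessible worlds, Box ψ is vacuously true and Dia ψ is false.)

Yes

Let φ = not not Box (Box r or Box q). Evaluate φ at each world:
  a (successors {a, c}): φ is true.
  b (successors {e, f}): φ is true.
  c (successors {a}): φ is true.
  d (successors ∅): φ is true.
  e (successors {b, e, f}): φ is true.
  f (successors {b, e}): φ is true.
Detail at a (witness):
  At a: not Box (Box r or Box q) is false, so not not Box (Box r or Box q) is true.
    At a: Box (Box r or Box q) is true, so not Box (Box r or Box q) is false.
      At a: Box (Box r or Box q) requires Box r or Box q at every successor {a, c}.
        At a: Box r or Box q is true.
        At c: Box r or Box q is true.
      So Box (Box r or Box q) is true at a.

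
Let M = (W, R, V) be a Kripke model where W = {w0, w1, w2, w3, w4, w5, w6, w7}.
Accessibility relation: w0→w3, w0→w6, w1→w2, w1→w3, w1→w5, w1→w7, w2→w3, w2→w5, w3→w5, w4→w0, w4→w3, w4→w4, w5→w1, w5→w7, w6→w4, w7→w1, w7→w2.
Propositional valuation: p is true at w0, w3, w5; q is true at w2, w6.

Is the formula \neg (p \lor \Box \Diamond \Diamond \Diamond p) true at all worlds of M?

No

Let φ = \neg (p \lor \Box \Diamond \Diamond \Diamond p). Evaluate φ at each world:
  w0 (successors {w3, w6}): φ is false.
  w1 (successors {w2, w3, w5, w7}): φ is false.
  w2 (successors {w3, w5}): φ is false.
  w3 (successors {w5}): φ is false.
  w4 (successors {w0, w3, w4}): φ is false.
  w5 (successors {w1, w7}): φ is false.
  w6 (successors {w4}): φ is false.
  w7 (successors {w1, w2}): φ is false.
Detail at w0 (counterexample):
  At w0: p \lor \Box \Diamond \Diamond \Diamond p is true, so \neg (p \lor \Box \Diamond \Diamond \Diamond p) is false.
    At w0: p is true, \Box \Diamond \Diamond \Diamond p is true, so p \lor \Box \Diamond \Diamond \Diamond p is true.
      At w0: \Box \Diamond \Diamond \Diamond p requires \Diamond \Diamond \Diamond p at every successor {w3, w6}.
        At w3: \Diamond \Diamond \Diamond p is true.
        At w6: \Diamond \Diamond \Diamond p is true.
      So \Box \Diamond \Diamond \Diamond p is true at w0.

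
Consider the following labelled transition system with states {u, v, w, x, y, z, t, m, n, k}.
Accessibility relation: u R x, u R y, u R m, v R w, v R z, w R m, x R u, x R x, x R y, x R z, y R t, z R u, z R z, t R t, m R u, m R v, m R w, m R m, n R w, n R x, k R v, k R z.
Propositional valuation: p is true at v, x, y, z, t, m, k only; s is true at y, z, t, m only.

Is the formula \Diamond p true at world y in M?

At y: \Diamond p requires p at some successor in {t}.
  p holds at t, so \Diamond p is true at y.

Yes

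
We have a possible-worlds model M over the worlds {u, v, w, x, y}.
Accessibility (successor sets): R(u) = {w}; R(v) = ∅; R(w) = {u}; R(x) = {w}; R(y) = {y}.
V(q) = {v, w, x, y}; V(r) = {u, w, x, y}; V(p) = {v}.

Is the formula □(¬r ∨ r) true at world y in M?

Yes

At y: □(¬r ∨ r) requires ¬r ∨ r at every successor {y}.
  At y: ¬r ∨ r is true.
So □(¬r ∨ r) is true at y.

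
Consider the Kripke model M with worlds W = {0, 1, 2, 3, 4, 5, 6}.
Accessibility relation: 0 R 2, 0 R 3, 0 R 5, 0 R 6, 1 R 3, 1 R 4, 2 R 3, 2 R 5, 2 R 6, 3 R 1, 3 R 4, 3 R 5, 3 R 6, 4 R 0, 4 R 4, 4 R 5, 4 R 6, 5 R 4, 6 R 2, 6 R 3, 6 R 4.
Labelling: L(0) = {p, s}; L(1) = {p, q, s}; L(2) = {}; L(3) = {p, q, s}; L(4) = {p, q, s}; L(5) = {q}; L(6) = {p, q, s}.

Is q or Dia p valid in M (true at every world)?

Let φ = q or Dia p. Evaluate φ at each world:
  0 (successors {2, 3, 5, 6}): φ is true.
  1 (successors {3, 4}): φ is true.
  2 (successors {3, 5, 6}): φ is true.
  3 (successors {1, 4, 5, 6}): φ is true.
  4 (successors {0, 4, 5, 6}): φ is true.
  5 (successors {4}): φ is true.
  6 (successors {2, 3, 4}): φ is true.
For instance, at 1:
  At 1: q is true, Dia p is true, so q or Dia p is true.
    At 1: Dia p requires p at some successor in {3, 4}.
      p holds at 3, so Dia p is true at 1.

Yes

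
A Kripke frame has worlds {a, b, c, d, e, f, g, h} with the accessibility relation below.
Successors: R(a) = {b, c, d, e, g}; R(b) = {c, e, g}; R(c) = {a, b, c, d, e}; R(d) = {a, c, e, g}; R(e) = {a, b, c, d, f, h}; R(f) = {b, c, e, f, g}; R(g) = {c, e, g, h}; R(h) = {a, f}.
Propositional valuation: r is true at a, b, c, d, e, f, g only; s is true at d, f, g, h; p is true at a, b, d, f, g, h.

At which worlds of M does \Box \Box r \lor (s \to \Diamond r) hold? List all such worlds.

Recall that \Box ψ holds at a world iff ψ holds at every accessible world, and \Diamond ψ holds iff ψ holds at some accessible world.
Let φ = \Box \Box r \lor (s \to \Diamond r). Evaluate φ at each world:
  a (successors {b, c, d, e, g}): φ is true.
  b (successors {c, e, g}): φ is true.
  c (successors {a, b, c, d, e}): φ is true.
  d (successors {a, c, e, g}): φ is true.
  e (successors {a, b, c, d, f, h}): φ is true.
  f (successors {b, c, e, f, g}): φ is true.
  g (successors {c, e, g, h}): φ is true.
  h (successors {a, f}): φ is true.
For instance, at b:
  At b: \Box \Box r is false, s \to \Diamond r is true, so \Box \Box r \lor (s \to \Diamond r) is true.
    At b: \Box \Box r requires \Box r at every successor {c, e, g}.
      \Box r fails at e, so \Box \Box r is false at b.
    At b: s is false, \Diamond r is true, so s \to \Diamond r is true.
      At b: \Diamond r requires r at some successor in {c, e, g}.
        r holds at c, so \Diamond r is true at b.
Satisfying worlds: {a, b, c, d, e, f, g, h}

a, b, c, d, e, f, g, h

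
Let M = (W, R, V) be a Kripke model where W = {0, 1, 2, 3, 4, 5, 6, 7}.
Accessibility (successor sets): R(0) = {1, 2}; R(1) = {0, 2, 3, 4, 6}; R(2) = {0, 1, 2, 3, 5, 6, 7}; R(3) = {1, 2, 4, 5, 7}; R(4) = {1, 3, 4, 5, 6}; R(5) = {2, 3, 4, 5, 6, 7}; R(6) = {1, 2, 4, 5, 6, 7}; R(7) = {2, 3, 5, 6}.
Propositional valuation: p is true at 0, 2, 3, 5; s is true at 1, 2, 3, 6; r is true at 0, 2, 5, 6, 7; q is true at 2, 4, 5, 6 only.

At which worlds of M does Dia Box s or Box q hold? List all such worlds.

Let φ = Dia Box s or Box q. Evaluate φ at each world:
  0 (successors {1, 2}): φ is false.
  1 (successors {0, 2, 3, 4, 6}): φ is true.
  2 (successors {0, 1, 2, 3, 5, 6, 7}): φ is true.
  3 (successors {1, 2, 4, 5, 7}): φ is false.
  4 (successors {1, 3, 4, 5, 6}): φ is false.
  5 (successors {2, 3, 4, 5, 6, 7}): φ is false.
  6 (successors {1, 2, 4, 5, 6, 7}): φ is false.
  7 (successors {2, 3, 5, 6}): φ is false.
For instance, at 6:
  At 6: Dia Box s is false, Box q is false, so Dia Box s or Box q is false.
    At 6: Dia Box s requires Box s at some successor in {1, 2, 4, 5, 6, 7}.
      At 1: Box s is false.
      At 2: Box s is false.
      At 4: Box s is false.
      At 5: Box s is false.
      At 6: Box s is false.
      At 7: Box s is false.
    So Dia Box s is false at 6.
    At 6: Box q requires q at every successor {1, 2, 4, 5, 6, 7}.
      q fails at 1, so Box q is false at 6.
Satisfying worlds: {1, 2}

1, 2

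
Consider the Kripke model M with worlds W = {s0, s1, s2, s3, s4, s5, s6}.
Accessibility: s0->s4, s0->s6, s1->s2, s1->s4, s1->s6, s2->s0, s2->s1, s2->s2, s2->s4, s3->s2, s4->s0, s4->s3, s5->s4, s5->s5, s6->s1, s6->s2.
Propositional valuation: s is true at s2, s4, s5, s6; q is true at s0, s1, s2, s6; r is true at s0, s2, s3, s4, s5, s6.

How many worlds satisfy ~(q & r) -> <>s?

Let φ = ~(q & r) -> <>s. Evaluate φ at each world:
  s0 (successors {s4, s6}): φ is true.
  s1 (successors {s2, s4, s6}): φ is true.
  s2 (successors {s0, s1, s2, s4}): φ is true.
  s3 (successors {s2}): φ is true.
  s4 (successors {s0, s3}): φ is false.
  s5 (successors {s4, s5}): φ is true.
  s6 (successors {s1, s2}): φ is true.
For instance, at s6:
  At s6: ~(q & r) is false, <>s is true, so ~(q & r) -> <>s is true.
    At s6: <>s requires s at some successor in {s1, s2}.
      s holds at s2, so <>s is true at s6.
Satisfying worlds: {s0, s1, s2, s3, s5, s6}

6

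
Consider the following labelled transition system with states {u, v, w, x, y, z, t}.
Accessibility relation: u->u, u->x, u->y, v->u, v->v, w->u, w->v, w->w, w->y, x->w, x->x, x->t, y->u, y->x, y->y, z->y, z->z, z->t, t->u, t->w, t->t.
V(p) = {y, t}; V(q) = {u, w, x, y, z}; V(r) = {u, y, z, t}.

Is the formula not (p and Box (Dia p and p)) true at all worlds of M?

Yes

Recall that Box ψ holds at a world iff ψ holds at every accessible world, and Dia ψ holds iff ψ holds at some accessible world.
Let φ = not (p and Box (Dia p and p)). Evaluate φ at each world:
  u (successors {u, x, y}): φ is true.
  v (successors {u, v}): φ is true.
  w (successors {u, v, w, y}): φ is true.
  x (successors {w, x, t}): φ is true.
  y (successors {u, x, y}): φ is true.
  z (successors {y, z, t}): φ is true.
  t (successors {u, w, t}): φ is true.
For instance, at u:
  At u: p and Box (Dia p and p) is false, so not (p and Box (Dia p and p)) is true.
    At u: p is false, Box (Dia p and p) is false, so p and Box (Dia p and p) is false.
      At u: Box (Dia p and p) requires Dia p and p at every successor {u, x, y}.
        Dia p and p fails at u, so Box (Dia p and p) is false at u.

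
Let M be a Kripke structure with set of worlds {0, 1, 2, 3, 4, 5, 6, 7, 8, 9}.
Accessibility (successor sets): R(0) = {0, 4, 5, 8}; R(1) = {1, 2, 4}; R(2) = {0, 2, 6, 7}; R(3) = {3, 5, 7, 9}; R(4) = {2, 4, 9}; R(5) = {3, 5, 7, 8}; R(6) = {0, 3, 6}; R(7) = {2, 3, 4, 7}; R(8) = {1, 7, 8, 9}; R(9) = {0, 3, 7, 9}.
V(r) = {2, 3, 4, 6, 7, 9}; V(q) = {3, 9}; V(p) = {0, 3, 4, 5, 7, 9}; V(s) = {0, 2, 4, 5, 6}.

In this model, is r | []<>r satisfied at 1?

At 1: r is false, []<>r is true, so r | []<>r is true.
  At 1: []<>r requires <>r at every successor {1, 2, 4}.
      At 1: <>r requires r at some successor in {1, 2, 4}.
        r holds at 2, so <>r is true at 1.
      At 2: <>r requires r at some successor in {0, 2, 6, 7}.
        r holds at 2, so <>r is true at 2.
      At 4: <>r requires r at some successor in {2, 4, 9}.
        r holds at 2, so <>r is true at 4.
  So []<>r is true at 1.

Yes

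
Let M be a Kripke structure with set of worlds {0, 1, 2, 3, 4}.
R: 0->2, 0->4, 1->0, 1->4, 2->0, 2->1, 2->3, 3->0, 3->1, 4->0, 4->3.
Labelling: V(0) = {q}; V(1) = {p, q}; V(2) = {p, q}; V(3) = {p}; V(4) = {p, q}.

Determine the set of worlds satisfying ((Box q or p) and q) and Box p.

Let φ = ((Box q or p) and q) and Box p. Evaluate φ at each world:
  0 (successors {2, 4}): φ is true.
  1 (successors {0, 4}): φ is false.
  2 (successors {0, 1, 3}): φ is false.
  3 (successors {0, 1}): φ is false.
  4 (successors {0, 3}): φ is false.
For instance, at 2:
  At 2: (Box q or p) and q is true, Box p is false, so ((Box q or p) and q) and Box p is false.
    At 2: Box q or p is true, q is true, so (Box q or p) and q is true.
      At 2: Box q is false, p is true, so Box q or p is true.
    At 2: Box p requires p at every successor {0, 1, 3}.
      p fails at 0, so Box p is false at 2.
Satisfying worlds: {0}

0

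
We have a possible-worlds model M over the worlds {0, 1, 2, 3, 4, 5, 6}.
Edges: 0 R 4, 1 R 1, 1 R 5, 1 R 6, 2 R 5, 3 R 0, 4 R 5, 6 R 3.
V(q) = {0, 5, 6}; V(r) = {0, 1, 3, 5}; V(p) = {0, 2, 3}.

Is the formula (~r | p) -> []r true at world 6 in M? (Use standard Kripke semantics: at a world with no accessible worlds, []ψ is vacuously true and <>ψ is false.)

Yes

At 6: ~r | p is true, []r is true, so (~r | p) -> []r is true.
  At 6: []r requires r at every successor {3}.
    At 3: r is true.
  So []r is true at 6.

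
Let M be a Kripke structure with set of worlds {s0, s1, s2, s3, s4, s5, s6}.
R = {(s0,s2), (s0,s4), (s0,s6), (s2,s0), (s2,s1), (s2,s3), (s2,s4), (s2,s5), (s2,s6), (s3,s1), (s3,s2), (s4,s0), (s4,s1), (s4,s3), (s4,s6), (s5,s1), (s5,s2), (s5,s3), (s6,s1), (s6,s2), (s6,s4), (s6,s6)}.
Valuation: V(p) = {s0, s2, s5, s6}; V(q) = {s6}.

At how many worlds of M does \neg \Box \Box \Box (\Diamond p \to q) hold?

6

Let φ = \neg \Box \Box \Box (\Diamond p \to q). Evaluate φ at each world:
  s0 (successors {s2, s4, s6}): φ is true.
  s1 (successors ∅): φ is false.
  s2 (successors {s0, s1, s3, s4, s5, s6}): φ is true.
  s3 (successors {s1, s2}): φ is true.
  s4 (successors {s0, s1, s3, s6}): φ is true.
  s5 (successors {s1, s2, s3}): φ is true.
  s6 (successors {s1, s2, s4, s6}): φ is true.
For instance, at s3:
  At s3: \Box \Box \Box (\Diamond p \to q) is false, so \neg \Box \Box \Box (\Diamond p \to q) is true.
    At s3: \Box \Box \Box (\Diamond p \to q) requires \Box \Box (\Diamond p \to q) at every successor {s1, s2}.
      \Box \Box (\Diamond p \to q) fails at s2, so \Box \Box \Box (\Diamond p \to q) is false at s3.
Satisfying worlds: {s0, s2, s3, s4, s5, s6}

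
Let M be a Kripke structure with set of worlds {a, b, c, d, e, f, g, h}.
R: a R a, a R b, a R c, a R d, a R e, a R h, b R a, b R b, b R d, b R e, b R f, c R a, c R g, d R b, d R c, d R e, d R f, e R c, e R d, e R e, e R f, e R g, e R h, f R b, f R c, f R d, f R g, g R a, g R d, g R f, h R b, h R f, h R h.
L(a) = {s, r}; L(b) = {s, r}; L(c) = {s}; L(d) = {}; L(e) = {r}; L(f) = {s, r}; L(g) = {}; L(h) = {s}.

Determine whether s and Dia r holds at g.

At g: s is false, Dia r is true, so s and Dia r is false.
  At g: Dia r requires r at some successor in {a, d, f}.
    r holds at a, so Dia r is true at g.

No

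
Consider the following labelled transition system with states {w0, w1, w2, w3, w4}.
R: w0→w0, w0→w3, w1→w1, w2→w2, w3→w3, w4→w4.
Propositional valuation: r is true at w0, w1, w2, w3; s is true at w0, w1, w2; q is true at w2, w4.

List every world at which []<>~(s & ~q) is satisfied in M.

Let φ = []<>~(s & ~q). Evaluate φ at each world:
  w0 (successors {w0, w3}): φ is true.
  w1 (successors {w1}): φ is false.
  w2 (successors {w2}): φ is true.
  w3 (successors {w3}): φ is true.
  w4 (successors {w4}): φ is true.
For instance, at w3:
  At w3: []<>~(s & ~q) requires <>~(s & ~q) at every successor {w3}.
      At w3: <>~(s & ~q) requires ~(s & ~q) at some successor in {w3}.
        ~(s & ~q) holds at w3, so <>~(s & ~q) is true at w3.
  So []<>~(s & ~q) is true at w3.
Satisfying worlds: {w0, w2, w3, w4}

w0, w2, w3, w4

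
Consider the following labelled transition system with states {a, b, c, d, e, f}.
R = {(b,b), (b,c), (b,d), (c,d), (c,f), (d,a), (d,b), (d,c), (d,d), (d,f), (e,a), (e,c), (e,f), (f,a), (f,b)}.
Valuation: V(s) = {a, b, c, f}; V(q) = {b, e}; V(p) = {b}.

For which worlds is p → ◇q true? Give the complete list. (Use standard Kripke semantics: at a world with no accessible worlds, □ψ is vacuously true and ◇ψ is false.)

a, b, c, d, e, f

Let φ = p → ◇q. Evaluate φ at each world:
  a (successors ∅): φ is true.
  b (successors {b, c, d}): φ is true.
  c (successors {d, f}): φ is true.
  d (successors {a, b, c, d, f}): φ is true.
  e (successors {a, c, f}): φ is true.
  f (successors {a, b}): φ is true.
For instance, at e:
  At e: p is false, ◇q is false, so p → ◇q is true.
    At e: ◇q requires q at some successor in {a, c, f}.
      At a: q is false.
      At c: q is false.
      At f: q is false.
    So ◇q is false at e.
Satisfying worlds: {a, b, c, d, e, f}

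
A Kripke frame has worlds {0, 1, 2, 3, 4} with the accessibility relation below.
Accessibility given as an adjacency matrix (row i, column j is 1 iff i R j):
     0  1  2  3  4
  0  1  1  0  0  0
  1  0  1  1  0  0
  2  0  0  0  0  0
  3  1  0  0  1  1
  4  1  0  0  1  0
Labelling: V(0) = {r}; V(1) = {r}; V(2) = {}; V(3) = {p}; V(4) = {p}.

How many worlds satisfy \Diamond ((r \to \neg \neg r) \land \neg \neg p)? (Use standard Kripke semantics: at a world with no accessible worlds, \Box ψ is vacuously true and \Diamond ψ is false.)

2

Recall that \Diamond ψ holds at a world iff ψ holds at some accessible world.
Let φ = \Diamond ((r \to \neg \neg r) \land \neg \neg p). Evaluate φ at each world:
  0 (successors {0, 1}): φ is false.
  1 (successors {1, 2}): φ is false.
  2 (successors ∅): φ is false.
  3 (successors {0, 3, 4}): φ is true.
  4 (successors {0, 3}): φ is true.
For instance, at 3:
  At 3: \Diamond ((r \to \neg \neg r) \land \neg \neg p) requires (r \to \neg \neg r) \land \neg \neg p at some successor in {0, 3, 4}.
    (r \to \neg \neg r) \land \neg \neg p holds at 3, so \Diamond ((r \to \neg \neg r) \land \neg \neg p) is true at 3.
Satisfying worlds: {3, 4}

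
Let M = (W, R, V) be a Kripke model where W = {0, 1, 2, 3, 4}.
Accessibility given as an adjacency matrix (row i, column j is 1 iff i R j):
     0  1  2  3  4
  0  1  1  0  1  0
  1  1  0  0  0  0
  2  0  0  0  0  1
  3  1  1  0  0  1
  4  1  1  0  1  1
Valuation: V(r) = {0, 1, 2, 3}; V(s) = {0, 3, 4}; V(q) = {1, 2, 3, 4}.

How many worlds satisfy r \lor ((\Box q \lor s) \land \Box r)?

4

Recall that \Box ψ holds at a world iff ψ holds at every accessible world, and \Diamond ψ holds iff ψ holds at some accessible world.
Let φ = r \lor ((\Box q \lor s) \land \Box r). Evaluate φ at each world:
  0 (successors {0, 1, 3}): φ is true.
  1 (successors {0}): φ is true.
  2 (successors {4}): φ is true.
  3 (successors {0, 1, 4}): φ is true.
  4 (successors {0, 1, 3, 4}): φ is false.
For instance, at 0:
  At 0: r is true, (\Box q \lor s) \land \Box r is true, so r \lor ((\Box q \lor s) \land \Box r) is true.
    At 0: \Box q \lor s is true, \Box r is true, so (\Box q \lor s) \land \Box r is true.
      At 0: \Box q is false, s is true, so \Box q \lor s is true.
      At 0: \Box r requires r at every successor {0, 1, 3}.
        At 0: r is true.
        At 1: r is true.
        At 3: r is true.
      So \Box r is true at 0.
Satisfying worlds: {0, 1, 2, 3}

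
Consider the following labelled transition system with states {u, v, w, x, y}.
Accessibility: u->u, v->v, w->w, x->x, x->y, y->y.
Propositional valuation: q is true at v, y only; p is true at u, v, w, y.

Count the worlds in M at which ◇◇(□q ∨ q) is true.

3

Let φ = ◇◇(□q ∨ q). Evaluate φ at each world:
  u (successors {u}): φ is false.
  v (successors {v}): φ is true.
  w (successors {w}): φ is false.
  x (successors {x, y}): φ is true.
  y (successors {y}): φ is true.
For instance, at u:
  At u: ◇◇(□q ∨ q) requires ◇(□q ∨ q) at some successor in {u}.
    At u: ◇(□q ∨ q) is false.
  So ◇◇(□q ∨ q) is false at u.
Satisfying worlds: {v, x, y}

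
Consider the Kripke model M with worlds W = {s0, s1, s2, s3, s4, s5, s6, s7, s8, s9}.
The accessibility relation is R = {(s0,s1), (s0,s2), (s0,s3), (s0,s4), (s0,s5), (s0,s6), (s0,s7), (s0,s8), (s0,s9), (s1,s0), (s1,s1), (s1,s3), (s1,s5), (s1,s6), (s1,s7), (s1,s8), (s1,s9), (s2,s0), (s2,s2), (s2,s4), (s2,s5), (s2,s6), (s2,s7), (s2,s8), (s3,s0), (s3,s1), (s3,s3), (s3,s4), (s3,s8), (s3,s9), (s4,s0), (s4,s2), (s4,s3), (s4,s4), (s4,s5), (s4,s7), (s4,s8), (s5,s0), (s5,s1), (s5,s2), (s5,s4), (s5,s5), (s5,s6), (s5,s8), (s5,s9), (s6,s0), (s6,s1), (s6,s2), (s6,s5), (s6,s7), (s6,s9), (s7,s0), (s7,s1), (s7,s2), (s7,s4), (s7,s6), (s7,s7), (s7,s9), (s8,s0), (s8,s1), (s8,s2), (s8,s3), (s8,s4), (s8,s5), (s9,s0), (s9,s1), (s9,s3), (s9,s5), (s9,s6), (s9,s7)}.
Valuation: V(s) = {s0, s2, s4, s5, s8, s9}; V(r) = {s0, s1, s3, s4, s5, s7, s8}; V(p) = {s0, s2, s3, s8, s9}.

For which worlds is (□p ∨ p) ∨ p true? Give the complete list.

Let φ = (□p ∨ p) ∨ p. Evaluate φ at each world:
  s0 (successors {s1, s2, s3, s4, s5, s6, s7, s8, s9}): φ is true.
  s1 (successors {s0, s1, s3, s5, s6, s7, s8, s9}): φ is false.
  s2 (successors {s0, s2, s4, s5, s6, s7, s8}): φ is true.
  s3 (successors {s0, s1, s3, s4, s8, s9}): φ is true.
  s4 (successors {s0, s2, s3, s4, s5, s7, s8}): φ is false.
  s5 (successors {s0, s1, s2, s4, s5, s6, s8, s9}): φ is false.
  s6 (successors {s0, s1, s2, s5, s7, s9}): φ is false.
  s7 (successors {s0, s1, s2, s4, s6, s7, s9}): φ is false.
  s8 (successors {s0, s1, s2, s3, s4, s5}): φ is true.
  s9 (successors {s0, s1, s3, s5, s6, s7}): φ is true.
For instance, at s9:
  At s9: □p ∨ p is true, p is true, so (□p ∨ p) ∨ p is true.
    At s9: □p is false, p is true, so □p ∨ p is true.
      At s9: □p requires p at every successor {s0, s1, s3, s5, s6, s7}.
        p fails at s1, so □p is false at s9.
Satisfying worlds: {s0, s2, s3, s8, s9}

s0, s2, s3, s8, s9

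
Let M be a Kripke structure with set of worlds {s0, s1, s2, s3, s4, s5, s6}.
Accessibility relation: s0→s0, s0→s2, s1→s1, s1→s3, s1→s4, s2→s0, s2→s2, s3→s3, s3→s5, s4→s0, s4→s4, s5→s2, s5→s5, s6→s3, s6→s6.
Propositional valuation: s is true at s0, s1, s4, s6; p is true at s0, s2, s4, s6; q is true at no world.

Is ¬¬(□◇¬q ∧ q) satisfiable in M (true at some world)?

No

Recall that □ψ holds at a world iff ψ holds at every accessible world, and ◇ψ holds iff ψ holds at some accessible world.
Let φ = ¬¬(□◇¬q ∧ q). Evaluate φ at each world:
  s0 (successors {s0, s2}): φ is false.
  s1 (successors {s1, s3, s4}): φ is false.
  s2 (successors {s0, s2}): φ is false.
  s3 (successors {s3, s5}): φ is false.
  s4 (successors {s0, s4}): φ is false.
  s5 (successors {s2, s5}): φ is false.
  s6 (successors {s3, s6}): φ is false.
For instance, at s6:
  At s6: ¬(□◇¬q ∧ q) is true, so ¬¬(□◇¬q ∧ q) is false.
    At s6: □◇¬q ∧ q is false, so ¬(□◇¬q ∧ q) is true.
      At s6: □◇¬q is true, q is false, so □◇¬q ∧ q is false.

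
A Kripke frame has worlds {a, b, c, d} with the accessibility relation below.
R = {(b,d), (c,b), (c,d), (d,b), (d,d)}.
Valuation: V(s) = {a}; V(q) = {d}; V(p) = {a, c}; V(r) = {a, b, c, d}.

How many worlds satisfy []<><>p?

1

Let φ = []<><>p. Evaluate φ at each world:
  a (successors ∅): φ is true.
  b (successors {d}): φ is false.
  c (successors {b, d}): φ is false.
  d (successors {b, d}): φ is false.
For instance, at d:
  At d: []<><>p requires <><>p at every successor {b, d}.
    <><>p fails at b, so []<><>p is false at d.
      At b: <><>p requires <>p at some successor in {d}.
        At d: <>p is false.
      So <><>p is false at b.
Satisfying worlds: {a}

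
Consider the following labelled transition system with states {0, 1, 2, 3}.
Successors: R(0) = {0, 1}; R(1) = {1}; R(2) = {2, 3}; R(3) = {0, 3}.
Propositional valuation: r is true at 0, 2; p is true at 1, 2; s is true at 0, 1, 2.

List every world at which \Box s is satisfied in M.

Recall that \Box ψ holds at a world iff ψ holds at every accessible world, and \Diamond ψ holds iff ψ holds at some accessible world.
Let φ = \Box s. Evaluate φ at each world:
  0 (successors {0, 1}): φ is true.
  1 (successors {1}): φ is true.
  2 (successors {2, 3}): φ is false.
  3 (successors {0, 3}): φ is false.
For instance, at 0:
  At 0: \Box s requires s at every successor {0, 1}.
    At 0: s is true.
    At 1: s is true.
  So \Box s is true at 0.
Satisfying worlds: {0, 1}

0, 1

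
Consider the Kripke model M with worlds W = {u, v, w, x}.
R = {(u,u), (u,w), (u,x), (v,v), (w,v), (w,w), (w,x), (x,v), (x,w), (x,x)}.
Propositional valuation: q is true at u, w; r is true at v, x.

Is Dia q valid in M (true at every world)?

Let φ = Dia q. Evaluate φ at each world:
  u (successors {u, w, x}): φ is true.
  v (successors {v}): φ is false.
  w (successors {v, w, x}): φ is true.
  x (successors {v, w, x}): φ is true.
Detail at v (counterexample):
  At v: Dia q requires q at some successor in {v}.
    At v: q is false.
  So Dia q is false at v.

No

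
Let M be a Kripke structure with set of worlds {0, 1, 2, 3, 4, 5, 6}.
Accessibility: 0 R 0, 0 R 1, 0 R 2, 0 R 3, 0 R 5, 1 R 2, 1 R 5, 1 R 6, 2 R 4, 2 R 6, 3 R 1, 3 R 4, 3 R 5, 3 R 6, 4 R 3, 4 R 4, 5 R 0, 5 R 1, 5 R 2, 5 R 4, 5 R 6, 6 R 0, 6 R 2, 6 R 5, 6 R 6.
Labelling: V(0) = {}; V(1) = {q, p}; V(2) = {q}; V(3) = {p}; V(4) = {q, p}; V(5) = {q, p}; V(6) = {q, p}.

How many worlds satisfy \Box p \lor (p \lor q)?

Recall that \Box ψ holds at a world iff ψ holds at every accessible world, and \Diamond ψ holds iff ψ holds at some accessible world.
Let φ = \Box p \lor (p \lor q). Evaluate φ at each world:
  0 (successors {0, 1, 2, 3, 5}): φ is false.
  1 (successors {2, 5, 6}): φ is true.
  2 (successors {4, 6}): φ is true.
  3 (successors {1, 4, 5, 6}): φ is true.
  4 (successors {3, 4}): φ is true.
  5 (successors {0, 1, 2, 4, 6}): φ is true.
  6 (successors {0, 2, 5, 6}): φ is true.
For instance, at 6:
  At 6: \Box p is false, p \lor q is true, so \Box p \lor (p \lor q) is true.
    At 6: \Box p requires p at every successor {0, 2, 5, 6}.
      p fails at 0, so \Box p is false at 6.
Satisfying worlds: {1, 2, 3, 4, 5, 6}

6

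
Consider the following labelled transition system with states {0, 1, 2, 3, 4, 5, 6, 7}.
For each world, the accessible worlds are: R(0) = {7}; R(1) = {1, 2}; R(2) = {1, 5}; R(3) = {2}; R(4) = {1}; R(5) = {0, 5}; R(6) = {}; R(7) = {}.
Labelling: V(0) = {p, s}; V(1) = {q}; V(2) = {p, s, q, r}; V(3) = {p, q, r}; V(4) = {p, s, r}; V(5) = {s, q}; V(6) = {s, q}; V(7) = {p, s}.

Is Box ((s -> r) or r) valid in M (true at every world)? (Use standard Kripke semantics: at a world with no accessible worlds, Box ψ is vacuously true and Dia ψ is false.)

Recall that Box ψ holds at a world iff ψ holds at every accessible world, and Dia ψ holds iff ψ holds at some accessible world.
Let φ = Box ((s -> r) or r). Evaluate φ at each world:
  0 (successors {7}): φ is false.
  1 (successors {1, 2}): φ is true.
  2 (successors {1, 5}): φ is false.
  3 (successors {2}): φ is true.
  4 (successors {1}): φ is true.
  5 (successors {0, 5}): φ is false.
  6 (successors ∅): φ is true.
  7 (successors ∅): φ is true.
Detail at 0 (counterexample):
  At 0: Box ((s -> r) or r) requires (s -> r) or r at every successor {7}.
    (s -> r) or r fails at 7, so Box ((s -> r) or r) is false at 0.

No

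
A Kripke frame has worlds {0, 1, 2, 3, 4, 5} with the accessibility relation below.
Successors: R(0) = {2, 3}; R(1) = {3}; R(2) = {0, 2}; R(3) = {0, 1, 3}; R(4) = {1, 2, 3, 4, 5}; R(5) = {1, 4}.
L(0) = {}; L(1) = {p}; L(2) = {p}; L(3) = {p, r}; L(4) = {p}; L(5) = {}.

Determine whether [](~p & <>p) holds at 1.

No

At 1: [](~p & <>p) requires ~p & <>p at every successor {3}.
  ~p & <>p fails at 3, so [](~p & <>p) is false at 1.
    At 3: ~p is false, <>p is true, so ~p & <>p is false.
      At 3: <>p requires p at some successor in {0, 1, 3}.
        p holds at 1, so <>p is true at 3.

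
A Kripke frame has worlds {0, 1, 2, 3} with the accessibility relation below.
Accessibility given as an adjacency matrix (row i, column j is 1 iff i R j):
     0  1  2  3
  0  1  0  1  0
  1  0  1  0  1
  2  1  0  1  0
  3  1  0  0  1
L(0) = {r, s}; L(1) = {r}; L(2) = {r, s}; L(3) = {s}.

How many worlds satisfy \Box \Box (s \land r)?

2

Recall that \Box ψ holds at a world iff ψ holds at every accessible world, and \Diamond ψ holds iff ψ holds at some accessible world.
Let φ = \Box \Box (s \land r). Evaluate φ at each world:
  0 (successors {0, 2}): φ is true.
  1 (successors {1, 3}): φ is false.
  2 (successors {0, 2}): φ is true.
  3 (successors {0, 3}): φ is false.
For instance, at 1:
  At 1: \Box \Box (s \land r) requires \Box (s \land r) at every successor {1, 3}.
    \Box (s \land r) fails at 1, so \Box \Box (s \land r) is false at 1.
      At 1: \Box (s \land r) requires s \land r at every successor {1, 3}.
        s \land r fails at 1, so \Box (s \land r) is false at 1.
Satisfying worlds: {0, 2}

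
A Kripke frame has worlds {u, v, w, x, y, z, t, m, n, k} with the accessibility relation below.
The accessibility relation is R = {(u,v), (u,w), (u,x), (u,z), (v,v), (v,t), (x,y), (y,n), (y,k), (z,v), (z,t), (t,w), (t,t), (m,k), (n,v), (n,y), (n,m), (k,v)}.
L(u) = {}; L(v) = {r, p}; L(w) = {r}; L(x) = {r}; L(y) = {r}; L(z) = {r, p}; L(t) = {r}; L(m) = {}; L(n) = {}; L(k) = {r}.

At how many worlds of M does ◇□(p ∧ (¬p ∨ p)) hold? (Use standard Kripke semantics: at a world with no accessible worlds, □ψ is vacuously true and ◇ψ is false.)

4

Let φ = ◇□(p ∧ (¬p ∨ p)). Evaluate φ at each world:
  u (successors {v, w, x, z}): φ is true.
  v (successors {v, t}): φ is false.
  w (successors ∅): φ is false.
  x (successors {y}): φ is false.
  y (successors {n, k}): φ is true.
  z (successors {v, t}): φ is false.
  t (successors {w, t}): φ is true.
  m (successors {k}): φ is true.
  n (successors {v, y, m}): φ is false.
  k (successors {v}): φ is false.
For instance, at t:
  At t: ◇□(p ∧ (¬p ∨ p)) requires □(p ∧ (¬p ∨ p)) at some successor in {w, t}.
    □(p ∧ (¬p ∨ p)) holds at w, so ◇□(p ∧ (¬p ∨ p)) is true at t.
      At w: no accessible worlds, so □(p ∧ (¬p ∨ p)) holds vacuously.
Satisfying worlds: {u, y, t, m}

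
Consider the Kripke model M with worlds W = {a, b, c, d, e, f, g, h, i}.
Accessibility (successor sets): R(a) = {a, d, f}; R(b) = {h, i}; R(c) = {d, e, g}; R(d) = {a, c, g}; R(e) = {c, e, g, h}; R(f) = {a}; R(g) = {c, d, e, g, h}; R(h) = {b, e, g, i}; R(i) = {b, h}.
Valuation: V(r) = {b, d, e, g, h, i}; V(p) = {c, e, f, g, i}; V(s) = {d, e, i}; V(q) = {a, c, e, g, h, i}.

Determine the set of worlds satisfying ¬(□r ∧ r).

Recall that □ψ holds at a world iff ψ holds at every accessible world, and ◇ψ holds iff ψ holds at some accessible world.
Let φ = ¬(□r ∧ r). Evaluate φ at each world:
  a (successors {a, d, f}): φ is true.
  b (successors {h, i}): φ is false.
  c (successors {d, e, g}): φ is true.
  d (successors {a, c, g}): φ is true.
  e (successors {c, e, g, h}): φ is true.
  f (successors {a}): φ is true.
  g (successors {c, d, e, g, h}): φ is true.
  h (successors {b, e, g, i}): φ is false.
  i (successors {b, h}): φ is false.
For instance, at a:
  At a: □r ∧ r is false, so ¬(□r ∧ r) is true.
    At a: □r is false, r is false, so □r ∧ r is false.
      At a: □r requires r at every successor {a, d, f}.
        r fails at a, so □r is false at a.
Satisfying worlds: {a, c, d, e, f, g}

a, c, d, e, f, g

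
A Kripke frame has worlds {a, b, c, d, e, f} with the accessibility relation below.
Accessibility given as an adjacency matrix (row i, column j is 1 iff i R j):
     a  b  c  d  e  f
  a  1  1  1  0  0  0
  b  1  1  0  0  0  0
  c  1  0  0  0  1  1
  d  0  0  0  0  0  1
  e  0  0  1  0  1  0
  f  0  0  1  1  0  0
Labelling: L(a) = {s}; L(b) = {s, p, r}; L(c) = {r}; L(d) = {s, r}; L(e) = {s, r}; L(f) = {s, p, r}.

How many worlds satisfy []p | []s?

Recall that []ψ holds at a world iff ψ holds at every accessible world, and <>ψ holds iff ψ holds at some accessible world.
Let φ = []p | []s. Evaluate φ at each world:
  a (successors {a, b, c}): φ is false.
  b (successors {a, b}): φ is true.
  c (successors {a, e, f}): φ is true.
  d (successors {f}): φ is true.
  e (successors {c, e}): φ is false.
  f (successors {c, d}): φ is false.
For instance, at c:
  At c: []p is false, []s is true, so []p | []s is true.
    At c: []p requires p at every successor {a, e, f}.
      p fails at a, so []p is false at c.
    At c: []s requires s at every successor {a, e, f}.
      At a: s is true.
      At e: s is true.
      At f: s is true.
    So []s is true at c.
Satisfying worlds: {b, c, d}

3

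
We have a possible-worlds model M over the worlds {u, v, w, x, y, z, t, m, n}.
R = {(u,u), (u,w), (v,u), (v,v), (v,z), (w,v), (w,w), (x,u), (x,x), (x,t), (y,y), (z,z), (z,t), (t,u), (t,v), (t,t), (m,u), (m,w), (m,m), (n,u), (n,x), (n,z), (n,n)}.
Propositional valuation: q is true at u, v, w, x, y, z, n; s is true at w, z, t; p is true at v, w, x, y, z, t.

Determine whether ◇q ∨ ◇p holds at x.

Recall that ◇ψ holds at a world iff ψ holds at some accessible world.
At x: ◇q is true, ◇p is true, so ◇q ∨ ◇p is true.
  At x: ◇q requires q at some successor in {u, x, t}.
    q holds at u, so ◇q is true at x.
  At x: ◇p requires p at some successor in {u, x, t}.
    p holds at x, so ◇p is true at x.

Yes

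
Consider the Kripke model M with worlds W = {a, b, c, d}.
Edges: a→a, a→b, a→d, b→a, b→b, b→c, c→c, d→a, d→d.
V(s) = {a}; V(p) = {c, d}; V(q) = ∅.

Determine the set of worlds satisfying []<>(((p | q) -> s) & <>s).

Recall that []ψ holds at a world iff ψ holds at every accessible world, and <>ψ holds iff ψ holds at some accessible world.
Let φ = []<>(((p | q) -> s) & <>s). Evaluate φ at each world:
  a (successors {a, b, d}): φ is true.
  b (successors {a, b, c}): φ is false.
  c (successors {c}): φ is false.
  d (successors {a, d}): φ is true.
For instance, at d:
  At d: []<>(((p | q) -> s) & <>s) requires <>(((p | q) -> s) & <>s) at every successor {a, d}.
      At a: <>(((p | q) -> s) & <>s) requires ((p | q) -> s) & <>s at some successor in {a, b, d}.
        ((p | q) -> s) & <>s holds at a, so <>(((p | q) -> s) & <>s) is true at a.
      At d: <>(((p | q) -> s) & <>s) requires ((p | q) -> s) & <>s at some successor in {a, d}.
        ((p | q) -> s) & <>s holds at a, so <>(((p | q) -> s) & <>s) is true at d.
  So []<>(((p | q) -> s) & <>s) is true at d.
Satisfying worlds: {a, d}

a, d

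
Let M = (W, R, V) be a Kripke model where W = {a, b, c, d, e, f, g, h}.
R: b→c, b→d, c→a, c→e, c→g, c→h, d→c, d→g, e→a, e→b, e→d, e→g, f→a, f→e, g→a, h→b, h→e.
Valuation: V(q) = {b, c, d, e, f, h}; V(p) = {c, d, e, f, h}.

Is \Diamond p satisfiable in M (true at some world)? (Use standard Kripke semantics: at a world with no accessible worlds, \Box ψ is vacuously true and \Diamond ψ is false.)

Yes

Recall that \Diamond ψ holds at a world iff ψ holds at some accessible world.
Let φ = \Diamond p. Evaluate φ at each world:
  a (successors ∅): φ is false.
  b (successors {c, d}): φ is true.
  c (successors {a, e, g, h}): φ is true.
  d (successors {c, g}): φ is true.
  e (successors {a, b, d, g}): φ is true.
  f (successors {a, e}): φ is true.
  g (successors {a}): φ is false.
  h (successors {b, e}): φ is true.
Detail at b (witness):
  At b: \Diamond p requires p at some successor in {c, d}.
    p holds at c, so \Diamond p is true at b.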